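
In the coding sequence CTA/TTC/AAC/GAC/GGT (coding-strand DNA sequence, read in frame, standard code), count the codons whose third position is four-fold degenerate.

2

Codon 1 CTA (Leu): third position 4-fold.
Codon 2 TTC (Phe): third position 2-fold.
Codon 3 AAC (Asn): third position 2-fold.
Codon 4 GAC (Asp): third position 2-fold.
Codon 5 GGT (Gly): third position 4-fold.
Four-fold degenerate third positions: 2.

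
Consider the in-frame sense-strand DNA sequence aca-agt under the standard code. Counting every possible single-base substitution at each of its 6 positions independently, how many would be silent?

4

Codon 1 (ACA, Thr): 3 synonymous substitutions.
Codon 2 (AGT, Ser): 1 synonymous substitution.
Total: 3 + 1 = 4.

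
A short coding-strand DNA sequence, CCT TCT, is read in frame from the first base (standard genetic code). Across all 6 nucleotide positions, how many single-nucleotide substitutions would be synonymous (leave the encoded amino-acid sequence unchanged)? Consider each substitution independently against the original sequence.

Codon 1 (CCT, Pro): 3 synonymous substitutions.
Codon 2 (TCT, Ser): 3 synonymous substitutions.
Total: 3 + 3 = 6.

6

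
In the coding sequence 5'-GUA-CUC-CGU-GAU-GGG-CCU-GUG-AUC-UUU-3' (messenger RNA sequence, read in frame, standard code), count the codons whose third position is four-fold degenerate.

6

Codon 1 GUA (Val): third position 4-fold.
Codon 2 CUC (Leu): third position 4-fold.
Codon 3 CGU (Arg): third position 4-fold.
Codon 4 GAU (Asp): third position 2-fold.
Codon 5 GGG (Gly): third position 4-fold.
Codon 6 CCU (Pro): third position 4-fold.
Codon 7 GUG (Val): third position 4-fold.
Codon 8 AUC (Ile): third position 3-fold.
Codon 9 UUU (Phe): third position 2-fold.
Four-fold degenerate third positions: 6.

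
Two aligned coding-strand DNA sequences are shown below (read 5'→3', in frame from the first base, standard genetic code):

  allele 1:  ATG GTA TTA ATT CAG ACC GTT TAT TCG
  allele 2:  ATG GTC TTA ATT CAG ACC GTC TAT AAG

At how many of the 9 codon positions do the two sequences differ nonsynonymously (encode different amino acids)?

1

Codon 1: ATG Met / ATG Met — identical.
Codon 2: GTA Val / GTC Val — synonymous.
Codon 3: TTA Leu / TTA Leu — identical.
Codon 4: ATT Ile / ATT Ile — identical.
Codon 5: CAG Gln / CAG Gln — identical.
Codon 6: ACC Thr / ACC Thr — identical.
Codon 7: GTT Val / GTC Val — synonymous.
Codon 8: TAT Tyr / TAT Tyr — identical.
Codon 9: TCG Ser / AAG Lys — nonsynonymous.
Nonsynonymous differences: 1.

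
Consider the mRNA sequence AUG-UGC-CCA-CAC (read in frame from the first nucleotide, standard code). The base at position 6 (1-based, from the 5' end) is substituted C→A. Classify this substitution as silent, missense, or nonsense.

nonsense

Position 6 falls in codon 2: UGC → Cys.
After the substitution the codon is UGA → Stop.
The new codon is a stop codon, so this is a nonsense mutation.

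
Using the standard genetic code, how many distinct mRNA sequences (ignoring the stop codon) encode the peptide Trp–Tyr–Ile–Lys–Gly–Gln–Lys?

192

Trp: 1 codon.
Tyr: 2 codons.
Ile: 3 codons.
Lys: 2 codons.
Gly: 4 codons.
Gln: 2 codons.
Lys: 2 codons.
1 × 2 × 3 × 2 × 4 × 2 × 2 = 192.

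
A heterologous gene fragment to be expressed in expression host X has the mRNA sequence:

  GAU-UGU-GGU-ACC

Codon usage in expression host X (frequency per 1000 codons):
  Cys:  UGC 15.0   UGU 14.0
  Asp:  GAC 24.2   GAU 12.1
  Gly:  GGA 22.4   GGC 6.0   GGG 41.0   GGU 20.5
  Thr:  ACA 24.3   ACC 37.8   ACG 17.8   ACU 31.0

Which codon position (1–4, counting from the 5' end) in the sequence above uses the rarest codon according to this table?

Codon 1 GAU (Asp): 12.1 per 1000.
Codon 2 UGU (Cys): 14.0 per 1000.
Codon 3 GGU (Gly): 20.5 per 1000.
Codon 4 ACC (Thr): 37.8 per 1000.
Lowest frequency is 12.1 at codon 1.

1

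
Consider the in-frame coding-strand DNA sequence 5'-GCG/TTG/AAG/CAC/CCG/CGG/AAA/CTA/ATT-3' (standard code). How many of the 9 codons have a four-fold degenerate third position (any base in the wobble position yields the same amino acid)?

Codon 1 GCG (Ala): third position 4-fold.
Codon 2 TTG (Leu): third position 2-fold.
Codon 3 AAG (Lys): third position 2-fold.
Codon 4 CAC (His): third position 2-fold.
Codon 5 CCG (Pro): third position 4-fold.
Codon 6 CGG (Arg): third position 4-fold.
Codon 7 AAA (Lys): third position 2-fold.
Codon 8 CTA (Leu): third position 4-fold.
Codon 9 ATT (Ile): third position 3-fold.
Four-fold degenerate third positions: 4.

4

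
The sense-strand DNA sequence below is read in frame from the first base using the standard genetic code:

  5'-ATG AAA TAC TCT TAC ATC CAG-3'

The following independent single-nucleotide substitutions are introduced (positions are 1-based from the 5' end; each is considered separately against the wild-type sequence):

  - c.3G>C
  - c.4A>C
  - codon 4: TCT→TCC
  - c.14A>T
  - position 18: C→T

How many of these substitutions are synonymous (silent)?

2

Codon 1: ATG (Met) → ATC (Ile) — missense.
Codon 2: AAA (Lys) → CAA (Gln) — missense.
Codon 4: TCT (Ser) → TCC (Ser) — synonymous.
Codon 5: TAC (Tyr) → TTC (Phe) — missense.
Codon 6: ATC (Ile) → ATT (Ile) — synonymous.
Synonymous: 2 of 5.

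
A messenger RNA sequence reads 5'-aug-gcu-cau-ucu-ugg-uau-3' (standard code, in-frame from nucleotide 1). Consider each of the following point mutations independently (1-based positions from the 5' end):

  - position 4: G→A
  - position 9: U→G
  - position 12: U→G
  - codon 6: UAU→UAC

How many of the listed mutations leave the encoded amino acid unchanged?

Codon 2: GCU (Ala) → ACU (Thr) — missense.
Codon 3: CAU (His) → CAG (Gln) — missense.
Codon 4: UCU (Ser) → UCG (Ser) — synonymous.
Codon 6: UAU (Tyr) → UAC (Tyr) — synonymous.
Synonymous: 2 of 4.

2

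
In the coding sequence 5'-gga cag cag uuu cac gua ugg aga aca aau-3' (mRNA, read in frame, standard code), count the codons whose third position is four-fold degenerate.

3

Codon 1 GGA (Gly): third position 4-fold.
Codon 2 CAG (Gln): third position 2-fold.
Codon 3 CAG (Gln): third position 2-fold.
Codon 4 UUU (Phe): third position 2-fold.
Codon 5 CAC (His): third position 2-fold.
Codon 6 GUA (Val): third position 4-fold.
Codon 7 UGG (Trp): third position 1-fold.
Codon 8 AGA (Arg): third position 2-fold.
Codon 9 ACA (Thr): third position 4-fold.
Codon 10 AAU (Asn): third position 2-fold.
Four-fold degenerate third positions: 3.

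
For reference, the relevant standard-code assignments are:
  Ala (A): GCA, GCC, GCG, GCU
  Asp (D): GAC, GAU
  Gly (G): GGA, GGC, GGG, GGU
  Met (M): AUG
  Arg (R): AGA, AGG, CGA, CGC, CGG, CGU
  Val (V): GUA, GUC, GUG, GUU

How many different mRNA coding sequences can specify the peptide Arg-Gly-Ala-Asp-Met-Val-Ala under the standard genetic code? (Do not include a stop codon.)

3072

Arg: 6 codons.
Gly: 4 codons.
Ala: 4 codons.
Asp: 2 codons.
Met: 1 codon.
Val: 4 codons.
Ala: 4 codons.
6 × 4 × 4 × 2 × 1 × 4 × 4 = 3072.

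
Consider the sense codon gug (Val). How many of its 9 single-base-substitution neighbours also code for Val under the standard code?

Position 1: none → 0 synonymous.
Position 2: none → 0 synonymous.
Position 3: GUU, GUC, GUA → 3 synonymous.
Total: 0 + 0 + 3 = 3.

3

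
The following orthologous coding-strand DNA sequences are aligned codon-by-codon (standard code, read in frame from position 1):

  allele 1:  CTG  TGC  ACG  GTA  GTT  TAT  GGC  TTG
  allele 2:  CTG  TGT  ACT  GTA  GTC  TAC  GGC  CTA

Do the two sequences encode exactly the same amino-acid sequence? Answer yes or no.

Codon 1: CTG Leu / CTG Leu — identical.
Codon 2: TGC Cys / TGT Cys — synonymous.
Codon 3: ACG Thr / ACT Thr — synonymous.
Codon 4: GTA Val / GTA Val — identical.
Codon 5: GTT Val / GTC Val — synonymous.
Codon 6: TAT Tyr / TAC Tyr — synonymous.
Codon 7: GGC Gly / GGC Gly — identical.
Codon 8: TTG Leu / CTA Leu — synonymous.
Nonsynonymous differences: 0 → same protein.

yes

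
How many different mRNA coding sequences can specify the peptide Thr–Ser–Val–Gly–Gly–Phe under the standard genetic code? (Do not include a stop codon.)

Thr: 4 codons.
Ser: 6 codons.
Val: 4 codons.
Gly: 4 codons.
Gly: 4 codons.
Phe: 2 codons.
4 × 6 × 4 × 4 × 4 × 2 = 3072.

3072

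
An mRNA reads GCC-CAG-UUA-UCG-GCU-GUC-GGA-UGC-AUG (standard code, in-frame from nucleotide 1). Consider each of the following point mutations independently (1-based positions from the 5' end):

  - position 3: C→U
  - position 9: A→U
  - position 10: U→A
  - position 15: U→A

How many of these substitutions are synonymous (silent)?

2

Codon 1: GCC (Ala) → GCU (Ala) — synonymous.
Codon 3: UUA (Leu) → UUU (Phe) — missense.
Codon 4: UCG (Ser) → ACG (Thr) — missense.
Codon 5: GCU (Ala) → GCA (Ala) — synonymous.
Synonymous: 2 of 4.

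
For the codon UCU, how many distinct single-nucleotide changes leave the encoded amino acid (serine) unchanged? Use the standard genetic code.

3

Position 1: none → 0 synonymous.
Position 2: none → 0 synonymous.
Position 3: UCC, UCA, UCG → 3 synonymous.
Total: 0 + 0 + 3 = 3.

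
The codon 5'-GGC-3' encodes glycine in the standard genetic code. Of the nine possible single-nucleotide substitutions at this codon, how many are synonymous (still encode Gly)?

3

Position 1: none → 0 synonymous.
Position 2: none → 0 synonymous.
Position 3: GGU, GGA, GGG → 3 synonymous.
Total: 0 + 0 + 3 = 3.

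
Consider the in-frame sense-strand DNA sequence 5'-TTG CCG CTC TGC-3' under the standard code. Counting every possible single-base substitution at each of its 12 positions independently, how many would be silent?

9

Codon 1 (TTG, Leu): 2 synonymous substitutions.
Codon 2 (CCG, Pro): 3 synonymous substitutions.
Codon 3 (CTC, Leu): 3 synonymous substitutions.
Codon 4 (TGC, Cys): 1 synonymous substitution.
Total: 2 + 3 + 3 + 1 = 9.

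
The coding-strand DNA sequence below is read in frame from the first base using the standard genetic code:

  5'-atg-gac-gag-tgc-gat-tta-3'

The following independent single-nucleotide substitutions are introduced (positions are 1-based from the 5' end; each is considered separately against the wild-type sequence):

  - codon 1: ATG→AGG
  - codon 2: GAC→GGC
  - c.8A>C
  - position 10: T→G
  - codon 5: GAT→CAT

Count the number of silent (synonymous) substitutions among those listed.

0

Codon 1: ATG (Met) → AGG (Arg) — missense.
Codon 2: GAC (Asp) → GGC (Gly) — missense.
Codon 3: GAG (Glu) → GCG (Ala) — missense.
Codon 4: TGC (Cys) → GGC (Gly) — missense.
Codon 5: GAT (Asp) → CAT (His) — missense.
Synonymous: 0 of 5.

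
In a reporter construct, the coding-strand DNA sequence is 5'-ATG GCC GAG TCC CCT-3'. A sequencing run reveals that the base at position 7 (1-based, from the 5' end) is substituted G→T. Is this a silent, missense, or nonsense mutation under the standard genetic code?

nonsense

Position 7 falls in codon 3: GAG → Glu.
After the substitution the codon is TAG → Stop.
The new codon is a stop codon, so this is a nonsense mutation.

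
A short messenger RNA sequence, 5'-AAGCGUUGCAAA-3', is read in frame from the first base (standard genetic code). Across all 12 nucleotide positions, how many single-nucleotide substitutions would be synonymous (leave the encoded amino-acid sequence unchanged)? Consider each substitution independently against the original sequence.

6

Codon 1 (AAG, Lys): 1 synonymous substitution.
Codon 2 (CGU, Arg): 3 synonymous substitutions.
Codon 3 (UGC, Cys): 1 synonymous substitution.
Codon 4 (AAA, Lys): 1 synonymous substitution.
Total: 1 + 3 + 1 + 1 = 6.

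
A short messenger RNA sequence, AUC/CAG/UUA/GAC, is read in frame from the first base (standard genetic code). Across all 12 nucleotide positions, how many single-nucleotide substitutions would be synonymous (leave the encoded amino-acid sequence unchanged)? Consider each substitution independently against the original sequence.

6

Codon 1 (AUC, Ile): 2 synonymous substitutions.
Codon 2 (CAG, Gln): 1 synonymous substitution.
Codon 3 (UUA, Leu): 2 synonymous substitutions.
Codon 4 (GAC, Asp): 1 synonymous substitution.
Total: 2 + 1 + 2 + 1 = 6.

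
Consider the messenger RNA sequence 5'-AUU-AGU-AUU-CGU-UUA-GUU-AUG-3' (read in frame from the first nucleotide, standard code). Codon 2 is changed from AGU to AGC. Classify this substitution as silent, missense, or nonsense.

silent

Position 6 falls in codon 2: AGU → Ser.
After the substitution the codon is AGC → Ser.
Both encode Ser, so the change is synonymous.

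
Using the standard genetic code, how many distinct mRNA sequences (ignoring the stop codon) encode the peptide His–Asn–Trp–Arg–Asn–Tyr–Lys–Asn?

His: 2 codons.
Asn: 2 codons.
Trp: 1 codon.
Arg: 6 codons.
Asn: 2 codons.
Tyr: 2 codons.
Lys: 2 codons.
Asn: 2 codons.
2 × 2 × 1 × 6 × 2 × 2 × 2 × 2 = 384.

384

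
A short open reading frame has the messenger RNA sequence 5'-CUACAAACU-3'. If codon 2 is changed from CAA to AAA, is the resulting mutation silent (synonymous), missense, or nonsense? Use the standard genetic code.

Position 4 falls in codon 2: CAA → Gln.
After the substitution the codon is AAA → Lys.
Gln ≠ Lys, so this is a missense mutation.

missense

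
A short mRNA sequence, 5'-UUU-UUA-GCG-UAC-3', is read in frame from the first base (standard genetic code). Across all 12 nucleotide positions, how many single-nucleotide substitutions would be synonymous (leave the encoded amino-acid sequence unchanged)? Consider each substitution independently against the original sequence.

7

Codon 1 (UUU, Phe): 1 synonymous substitution.
Codon 2 (UUA, Leu): 2 synonymous substitutions.
Codon 3 (GCG, Ala): 3 synonymous substitutions.
Codon 4 (UAC, Tyr): 1 synonymous substitution.
Total: 1 + 2 + 3 + 1 = 7.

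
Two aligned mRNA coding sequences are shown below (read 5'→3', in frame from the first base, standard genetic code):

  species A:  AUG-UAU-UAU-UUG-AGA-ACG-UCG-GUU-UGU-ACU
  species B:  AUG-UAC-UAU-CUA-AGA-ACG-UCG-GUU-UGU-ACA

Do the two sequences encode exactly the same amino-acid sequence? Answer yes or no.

yes

Codon 1: AUG Met / AUG Met — identical.
Codon 2: UAU Tyr / UAC Tyr — synonymous.
Codon 3: UAU Tyr / UAU Tyr — identical.
Codon 4: UUG Leu / CUA Leu — synonymous.
Codon 5: AGA Arg / AGA Arg — identical.
Codon 6: ACG Thr / ACG Thr — identical.
Codon 7: UCG Ser / UCG Ser — identical.
Codon 8: GUU Val / GUU Val — identical.
Codon 9: UGU Cys / UGU Cys — identical.
Codon 10: ACU Thr / ACA Thr — synonymous.
Nonsynonymous differences: 0 → same protein.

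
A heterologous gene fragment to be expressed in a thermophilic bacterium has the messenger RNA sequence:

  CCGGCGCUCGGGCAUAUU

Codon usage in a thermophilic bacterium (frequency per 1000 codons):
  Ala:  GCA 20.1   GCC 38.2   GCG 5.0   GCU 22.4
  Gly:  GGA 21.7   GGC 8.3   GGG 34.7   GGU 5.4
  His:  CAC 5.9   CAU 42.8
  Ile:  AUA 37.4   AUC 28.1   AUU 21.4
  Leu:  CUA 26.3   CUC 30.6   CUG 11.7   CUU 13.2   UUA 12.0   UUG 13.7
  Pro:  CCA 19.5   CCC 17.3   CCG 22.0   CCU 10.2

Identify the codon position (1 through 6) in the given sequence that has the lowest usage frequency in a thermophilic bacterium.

2

Codon 1 CCG (Pro): 22.0 per 1000.
Codon 2 GCG (Ala): 5.0 per 1000.
Codon 3 CUC (Leu): 30.6 per 1000.
Codon 4 GGG (Gly): 34.7 per 1000.
Codon 5 CAU (His): 42.8 per 1000.
Codon 6 AUU (Ile): 21.4 per 1000.
Lowest frequency is 5.0 at codon 2.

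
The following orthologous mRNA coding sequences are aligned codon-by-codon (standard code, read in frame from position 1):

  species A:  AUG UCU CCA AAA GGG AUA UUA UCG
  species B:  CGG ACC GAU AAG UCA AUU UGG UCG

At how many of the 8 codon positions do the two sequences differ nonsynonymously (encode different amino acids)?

Codon 1: AUG Met / CGG Arg — nonsynonymous.
Codon 2: UCU Ser / ACC Thr — nonsynonymous.
Codon 3: CCA Pro / GAU Asp — nonsynonymous.
Codon 4: AAA Lys / AAG Lys — synonymous.
Codon 5: GGG Gly / UCA Ser — nonsynonymous.
Codon 6: AUA Ile / AUU Ile — synonymous.
Codon 7: UUA Leu / UGG Trp — nonsynonymous.
Codon 8: UCG Ser / UCG Ser — identical.
Nonsynonymous differences: 5.

5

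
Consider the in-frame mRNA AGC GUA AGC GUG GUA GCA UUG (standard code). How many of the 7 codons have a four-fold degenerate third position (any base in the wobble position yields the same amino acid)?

4

Codon 1 AGC (Ser): third position 2-fold.
Codon 2 GUA (Val): third position 4-fold.
Codon 3 AGC (Ser): third position 2-fold.
Codon 4 GUG (Val): third position 4-fold.
Codon 5 GUA (Val): third position 4-fold.
Codon 6 GCA (Ala): third position 4-fold.
Codon 7 UUG (Leu): third position 2-fold.
Four-fold degenerate third positions: 4.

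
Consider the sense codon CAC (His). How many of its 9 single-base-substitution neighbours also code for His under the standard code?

Position 1: none → 0 synonymous.
Position 2: none → 0 synonymous.
Position 3: CAU → 1 synonymous.
Total: 0 + 0 + 1 = 1.

1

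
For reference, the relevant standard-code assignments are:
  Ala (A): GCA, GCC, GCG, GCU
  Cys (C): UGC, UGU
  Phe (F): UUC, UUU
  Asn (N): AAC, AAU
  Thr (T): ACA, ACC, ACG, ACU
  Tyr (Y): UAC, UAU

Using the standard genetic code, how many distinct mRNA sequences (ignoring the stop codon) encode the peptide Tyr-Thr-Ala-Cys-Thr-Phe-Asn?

1024

Tyr: 2 codons.
Thr: 4 codons.
Ala: 4 codons.
Cys: 2 codons.
Thr: 4 codons.
Phe: 2 codons.
Asn: 2 codons.
2 × 4 × 4 × 2 × 4 × 2 × 2 = 1024.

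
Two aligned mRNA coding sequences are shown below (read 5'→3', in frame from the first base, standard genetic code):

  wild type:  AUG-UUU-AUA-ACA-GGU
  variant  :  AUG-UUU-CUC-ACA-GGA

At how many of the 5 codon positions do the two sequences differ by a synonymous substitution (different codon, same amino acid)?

1

Codon 1: AUG Met / AUG Met — identical.
Codon 2: UUU Phe / UUU Phe — identical.
Codon 3: AUA Ile / CUC Leu — nonsynonymous.
Codon 4: ACA Thr / ACA Thr — identical.
Codon 5: GGU Gly / GGA Gly — synonymous.
Synonymous differences: 1.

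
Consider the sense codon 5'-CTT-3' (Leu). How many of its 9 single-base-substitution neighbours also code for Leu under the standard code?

3

Position 1: none → 0 synonymous.
Position 2: none → 0 synonymous.
Position 3: CTC, CTA, CTG → 3 synonymous.
Total: 0 + 0 + 3 = 3.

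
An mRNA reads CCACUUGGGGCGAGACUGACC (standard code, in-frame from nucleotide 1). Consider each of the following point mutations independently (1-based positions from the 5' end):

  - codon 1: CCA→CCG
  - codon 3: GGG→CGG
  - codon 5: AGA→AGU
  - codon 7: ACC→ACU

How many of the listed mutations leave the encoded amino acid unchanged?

2

Codon 1: CCA (Pro) → CCG (Pro) — synonymous.
Codon 3: GGG (Gly) → CGG (Arg) — missense.
Codon 5: AGA (Arg) → AGU (Ser) — missense.
Codon 7: ACC (Thr) → ACU (Thr) — synonymous.
Synonymous: 2 of 4.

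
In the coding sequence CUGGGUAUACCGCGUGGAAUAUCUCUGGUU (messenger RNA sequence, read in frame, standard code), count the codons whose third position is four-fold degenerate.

Codon 1 CUG (Leu): third position 4-fold.
Codon 2 GGU (Gly): third position 4-fold.
Codon 3 AUA (Ile): third position 3-fold.
Codon 4 CCG (Pro): third position 4-fold.
Codon 5 CGU (Arg): third position 4-fold.
Codon 6 GGA (Gly): third position 4-fold.
Codon 7 AUA (Ile): third position 3-fold.
Codon 8 UCU (Ser): third position 4-fold.
Codon 9 CUG (Leu): third position 4-fold.
Codon 10 GUU (Val): third position 4-fold.
Four-fold degenerate third positions: 8.

8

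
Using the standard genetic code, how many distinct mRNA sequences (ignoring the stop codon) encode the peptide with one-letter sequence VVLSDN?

2304

Val: 4 codons.
Val: 4 codons.
Leu: 6 codons.
Ser: 6 codons.
Asp: 2 codons.
Asn: 2 codons.
4 × 4 × 6 × 6 × 2 × 2 = 2304.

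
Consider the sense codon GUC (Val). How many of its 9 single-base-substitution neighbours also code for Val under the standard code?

3

Position 1: none → 0 synonymous.
Position 2: none → 0 synonymous.
Position 3: GUU, GUA, GUG → 3 synonymous.
Total: 0 + 0 + 3 = 3.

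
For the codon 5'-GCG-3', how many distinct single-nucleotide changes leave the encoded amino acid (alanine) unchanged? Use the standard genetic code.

3

Position 1: none → 0 synonymous.
Position 2: none → 0 synonymous.
Position 3: GCU, GCC, GCA → 3 synonymous.
Total: 0 + 0 + 3 = 3.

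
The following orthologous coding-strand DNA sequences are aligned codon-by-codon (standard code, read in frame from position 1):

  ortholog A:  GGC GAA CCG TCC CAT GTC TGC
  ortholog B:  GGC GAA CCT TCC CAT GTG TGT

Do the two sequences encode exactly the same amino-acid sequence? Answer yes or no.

yes

Codon 1: GGC Gly / GGC Gly — identical.
Codon 2: GAA Glu / GAA Glu — identical.
Codon 3: CCG Pro / CCT Pro — synonymous.
Codon 4: TCC Ser / TCC Ser — identical.
Codon 5: CAT His / CAT His — identical.
Codon 6: GTC Val / GTG Val — synonymous.
Codon 7: TGC Cys / TGT Cys — synonymous.
Nonsynonymous differences: 0 → same protein.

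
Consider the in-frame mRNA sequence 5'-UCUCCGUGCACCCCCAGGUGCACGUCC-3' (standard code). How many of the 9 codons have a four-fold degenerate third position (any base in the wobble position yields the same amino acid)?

6

Codon 1 UCU (Ser): third position 4-fold.
Codon 2 CCG (Pro): third position 4-fold.
Codon 3 UGC (Cys): third position 2-fold.
Codon 4 ACC (Thr): third position 4-fold.
Codon 5 CCC (Pro): third position 4-fold.
Codon 6 AGG (Arg): third position 2-fold.
Codon 7 UGC (Cys): third position 2-fold.
Codon 8 ACG (Thr): third position 4-fold.
Codon 9 UCC (Ser): third position 4-fold.
Four-fold degenerate third positions: 6.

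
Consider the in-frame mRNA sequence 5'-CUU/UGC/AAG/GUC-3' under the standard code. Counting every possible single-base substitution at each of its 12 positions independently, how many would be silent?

Codon 1 (CUU, Leu): 3 synonymous substitutions.
Codon 2 (UGC, Cys): 1 synonymous substitution.
Codon 3 (AAG, Lys): 1 synonymous substitution.
Codon 4 (GUC, Val): 3 synonymous substitutions.
Total: 3 + 1 + 1 + 3 = 8.

8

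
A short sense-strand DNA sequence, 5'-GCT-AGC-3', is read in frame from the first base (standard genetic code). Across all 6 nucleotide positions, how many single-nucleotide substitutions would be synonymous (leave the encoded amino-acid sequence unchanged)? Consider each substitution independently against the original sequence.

Codon 1 (GCT, Ala): 3 synonymous substitutions.
Codon 2 (AGC, Ser): 1 synonymous substitution.
Total: 3 + 1 = 4.

4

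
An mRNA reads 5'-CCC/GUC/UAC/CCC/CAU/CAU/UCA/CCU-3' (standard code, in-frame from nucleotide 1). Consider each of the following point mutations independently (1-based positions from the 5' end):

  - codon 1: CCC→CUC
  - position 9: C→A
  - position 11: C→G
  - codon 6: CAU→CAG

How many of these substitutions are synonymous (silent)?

Codon 1: CCC (Pro) → CUC (Leu) — missense.
Codon 3: UAC (Tyr) → UAA (Stop) — nonsense.
Codon 4: CCC (Pro) → CGC (Arg) — missense.
Codon 6: CAU (His) → CAG (Gln) — missense.
Synonymous: 0 of 4.

0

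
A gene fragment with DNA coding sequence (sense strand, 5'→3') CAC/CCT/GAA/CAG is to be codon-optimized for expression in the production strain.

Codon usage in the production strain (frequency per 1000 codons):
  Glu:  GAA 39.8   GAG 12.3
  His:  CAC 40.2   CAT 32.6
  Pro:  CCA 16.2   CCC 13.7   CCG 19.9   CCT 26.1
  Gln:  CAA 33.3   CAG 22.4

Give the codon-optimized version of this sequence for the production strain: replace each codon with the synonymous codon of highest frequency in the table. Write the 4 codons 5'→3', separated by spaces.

Codon 1 (His): best is CAC at 40.2.
Codon 2 (Pro): best is CCT at 26.1.
Codon 3 (Glu): best is GAA at 39.8.
Codon 4 (Gln): best is CAA at 33.3.

CAC CCT GAA CAA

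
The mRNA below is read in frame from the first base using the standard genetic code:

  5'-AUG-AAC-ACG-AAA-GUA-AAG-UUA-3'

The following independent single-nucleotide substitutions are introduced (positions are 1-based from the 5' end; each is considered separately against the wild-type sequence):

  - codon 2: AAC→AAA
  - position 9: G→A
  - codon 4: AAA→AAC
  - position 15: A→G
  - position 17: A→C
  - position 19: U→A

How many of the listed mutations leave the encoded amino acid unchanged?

Codon 2: AAC (Asn) → AAA (Lys) — missense.
Codon 3: ACG (Thr) → ACA (Thr) — synonymous.
Codon 4: AAA (Lys) → AAC (Asn) — missense.
Codon 5: GUA (Val) → GUG (Val) — synonymous.
Codon 6: AAG (Lys) → ACG (Thr) — missense.
Codon 7: UUA (Leu) → AUA (Ile) — missense.
Synonymous: 2 of 6.

2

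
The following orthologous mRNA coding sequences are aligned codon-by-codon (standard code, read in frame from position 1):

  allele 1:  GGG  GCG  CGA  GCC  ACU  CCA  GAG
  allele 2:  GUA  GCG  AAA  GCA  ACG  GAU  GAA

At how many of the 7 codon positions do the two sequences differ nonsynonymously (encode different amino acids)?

3

Codon 1: GGG Gly / GUA Val — nonsynonymous.
Codon 2: GCG Ala / GCG Ala — identical.
Codon 3: CGA Arg / AAA Lys — nonsynonymous.
Codon 4: GCC Ala / GCA Ala — synonymous.
Codon 5: ACU Thr / ACG Thr — synonymous.
Codon 6: CCA Pro / GAU Asp — nonsynonymous.
Codon 7: GAG Glu / GAA Glu — synonymous.
Nonsynonymous differences: 3.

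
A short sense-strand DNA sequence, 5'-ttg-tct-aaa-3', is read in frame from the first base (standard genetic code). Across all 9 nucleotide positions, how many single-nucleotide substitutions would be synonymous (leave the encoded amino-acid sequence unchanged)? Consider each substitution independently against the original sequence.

Codon 1 (TTG, Leu): 2 synonymous substitutions.
Codon 2 (TCT, Ser): 3 synonymous substitutions.
Codon 3 (AAA, Lys): 1 synonymous substitution.
Total: 2 + 3 + 1 = 6.

6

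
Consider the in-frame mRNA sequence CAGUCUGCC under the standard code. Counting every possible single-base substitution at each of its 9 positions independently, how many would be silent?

7

Codon 1 (CAG, Gln): 1 synonymous substitution.
Codon 2 (UCU, Ser): 3 synonymous substitutions.
Codon 3 (GCC, Ala): 3 synonymous substitutions.
Total: 1 + 3 + 3 = 7.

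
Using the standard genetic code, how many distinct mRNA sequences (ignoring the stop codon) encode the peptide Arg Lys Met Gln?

Arg: 6 codons.
Lys: 2 codons.
Met: 1 codon.
Gln: 2 codons.
6 × 2 × 1 × 2 = 24.

24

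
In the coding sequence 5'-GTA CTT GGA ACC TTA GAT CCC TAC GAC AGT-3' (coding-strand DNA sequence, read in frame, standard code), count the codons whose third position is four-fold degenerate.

Codon 1 GTA (Val): third position 4-fold.
Codon 2 CTT (Leu): third position 4-fold.
Codon 3 GGA (Gly): third position 4-fold.
Codon 4 ACC (Thr): third position 4-fold.
Codon 5 TTA (Leu): third position 2-fold.
Codon 6 GAT (Asp): third position 2-fold.
Codon 7 CCC (Pro): third position 4-fold.
Codon 8 TAC (Tyr): third position 2-fold.
Codon 9 GAC (Asp): third position 2-fold.
Codon 10 AGT (Ser): third position 2-fold.
Four-fold degenerate third positions: 5.

5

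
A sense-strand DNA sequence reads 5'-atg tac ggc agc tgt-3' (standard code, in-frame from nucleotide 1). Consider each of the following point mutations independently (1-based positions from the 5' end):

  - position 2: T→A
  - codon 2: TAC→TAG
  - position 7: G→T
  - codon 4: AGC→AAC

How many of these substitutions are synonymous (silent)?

Codon 1: ATG (Met) → AAG (Lys) — missense.
Codon 2: TAC (Tyr) → TAG (Stop) — nonsense.
Codon 3: GGC (Gly) → TGC (Cys) — missense.
Codon 4: AGC (Ser) → AAC (Asn) — missense.
Synonymous: 0 of 4.

0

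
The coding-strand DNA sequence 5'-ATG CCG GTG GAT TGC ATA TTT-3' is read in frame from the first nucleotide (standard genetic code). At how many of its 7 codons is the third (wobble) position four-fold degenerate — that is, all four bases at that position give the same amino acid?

2

Codon 1 ATG (Met): third position 1-fold.
Codon 2 CCG (Pro): third position 4-fold.
Codon 3 GTG (Val): third position 4-fold.
Codon 4 GAT (Asp): third position 2-fold.
Codon 5 TGC (Cys): third position 2-fold.
Codon 6 ATA (Ile): third position 3-fold.
Codon 7 TTT (Phe): third position 2-fold.
Four-fold degenerate third positions: 2.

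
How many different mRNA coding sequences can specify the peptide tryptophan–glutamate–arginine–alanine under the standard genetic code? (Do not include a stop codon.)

48

Trp: 1 codon.
Glu: 2 codons.
Arg: 6 codons.
Ala: 4 codons.
1 × 2 × 6 × 4 = 48.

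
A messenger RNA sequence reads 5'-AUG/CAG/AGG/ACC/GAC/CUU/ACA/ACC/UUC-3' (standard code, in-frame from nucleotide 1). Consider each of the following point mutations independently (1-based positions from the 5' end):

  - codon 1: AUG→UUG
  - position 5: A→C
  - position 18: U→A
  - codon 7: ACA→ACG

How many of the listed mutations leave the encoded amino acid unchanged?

Codon 1: AUG (Met) → UUG (Leu) — missense.
Codon 2: CAG (Gln) → CCG (Pro) — missense.
Codon 6: CUU (Leu) → CUA (Leu) — synonymous.
Codon 7: ACA (Thr) → ACG (Thr) — synonymous.
Synonymous: 2 of 4.

2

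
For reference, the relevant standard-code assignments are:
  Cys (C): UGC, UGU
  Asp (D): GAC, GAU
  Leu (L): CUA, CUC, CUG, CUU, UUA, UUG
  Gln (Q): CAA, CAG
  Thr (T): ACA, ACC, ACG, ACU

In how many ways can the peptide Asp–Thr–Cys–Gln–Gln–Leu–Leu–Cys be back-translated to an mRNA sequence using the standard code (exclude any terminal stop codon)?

Asp: 2 codons.
Thr: 4 codons.
Cys: 2 codons.
Gln: 2 codons.
Gln: 2 codons.
Leu: 6 codons.
Leu: 6 codons.
Cys: 2 codons.
2 × 4 × 2 × 2 × 2 × 6 × 6 × 2 = 4608.

4608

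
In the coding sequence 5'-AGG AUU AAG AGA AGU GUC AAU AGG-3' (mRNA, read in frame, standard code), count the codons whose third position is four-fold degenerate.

Codon 1 AGG (Arg): third position 2-fold.
Codon 2 AUU (Ile): third position 3-fold.
Codon 3 AAG (Lys): third position 2-fold.
Codon 4 AGA (Arg): third position 2-fold.
Codon 5 AGU (Ser): third position 2-fold.
Codon 6 GUC (Val): third position 4-fold.
Codon 7 AAU (Asn): third position 2-fold.
Codon 8 AGG (Arg): third position 2-fold.
Four-fold degenerate third positions: 1.

1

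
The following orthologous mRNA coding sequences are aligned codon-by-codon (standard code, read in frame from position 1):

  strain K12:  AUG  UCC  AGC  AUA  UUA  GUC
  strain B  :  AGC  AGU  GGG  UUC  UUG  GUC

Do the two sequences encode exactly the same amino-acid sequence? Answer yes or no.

no

Codon 1: AUG Met / AGC Ser — nonsynonymous.
Codon 2: UCC Ser / AGU Ser — synonymous.
Codon 3: AGC Ser / GGG Gly — nonsynonymous.
Codon 4: AUA Ile / UUC Phe — nonsynonymous.
Codon 5: UUA Leu / UUG Leu — synonymous.
Codon 6: GUC Val / GUC Val — identical.
Nonsynonymous differences: 3 → different protein.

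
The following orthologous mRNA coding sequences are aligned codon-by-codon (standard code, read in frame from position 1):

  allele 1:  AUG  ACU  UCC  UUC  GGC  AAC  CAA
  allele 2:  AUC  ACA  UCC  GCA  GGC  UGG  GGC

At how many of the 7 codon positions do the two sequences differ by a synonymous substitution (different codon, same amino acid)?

Codon 1: AUG Met / AUC Ile — nonsynonymous.
Codon 2: ACU Thr / ACA Thr — synonymous.
Codon 3: UCC Ser / UCC Ser — identical.
Codon 4: UUC Phe / GCA Ala — nonsynonymous.
Codon 5: GGC Gly / GGC Gly — identical.
Codon 6: AAC Asn / UGG Trp — nonsynonymous.
Codon 7: CAA Gln / GGC Gly — nonsynonymous.
Synonymous differences: 1.

1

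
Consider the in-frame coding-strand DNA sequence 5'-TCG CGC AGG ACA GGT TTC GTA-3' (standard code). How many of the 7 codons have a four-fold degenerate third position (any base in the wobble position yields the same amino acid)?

5

Codon 1 TCG (Ser): third position 4-fold.
Codon 2 CGC (Arg): third position 4-fold.
Codon 3 AGG (Arg): third position 2-fold.
Codon 4 ACA (Thr): third position 4-fold.
Codon 5 GGT (Gly): third position 4-fold.
Codon 6 TTC (Phe): third position 2-fold.
Codon 7 GTA (Val): third position 4-fold.
Four-fold degenerate third positions: 5.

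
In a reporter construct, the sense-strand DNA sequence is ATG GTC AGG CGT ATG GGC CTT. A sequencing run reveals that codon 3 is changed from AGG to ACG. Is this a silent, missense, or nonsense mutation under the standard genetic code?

missense

Position 8 falls in codon 3: AGG → Arg.
After the substitution the codon is ACG → Thr.
Arg ≠ Thr, so this is a missense mutation.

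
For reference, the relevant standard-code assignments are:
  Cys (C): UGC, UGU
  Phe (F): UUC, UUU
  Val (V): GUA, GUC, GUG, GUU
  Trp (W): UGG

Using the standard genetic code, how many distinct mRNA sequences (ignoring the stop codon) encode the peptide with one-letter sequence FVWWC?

Phe: 2 codons.
Val: 4 codons.
Trp: 1 codon.
Trp: 1 codon.
Cys: 2 codons.
2 × 4 × 1 × 1 × 2 = 16.

16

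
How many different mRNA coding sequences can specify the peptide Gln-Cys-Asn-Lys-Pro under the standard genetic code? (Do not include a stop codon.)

64

Gln: 2 codons.
Cys: 2 codons.
Asn: 2 codons.
Lys: 2 codons.
Pro: 4 codons.
2 × 2 × 2 × 2 × 4 = 64.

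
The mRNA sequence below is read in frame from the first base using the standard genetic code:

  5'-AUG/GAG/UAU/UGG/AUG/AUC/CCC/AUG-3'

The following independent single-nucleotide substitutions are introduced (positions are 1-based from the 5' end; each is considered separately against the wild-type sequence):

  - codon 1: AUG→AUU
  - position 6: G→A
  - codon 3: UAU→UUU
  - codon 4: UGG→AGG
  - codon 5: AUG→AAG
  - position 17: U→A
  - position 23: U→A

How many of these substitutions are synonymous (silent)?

1

Codon 1: AUG (Met) → AUU (Ile) — missense.
Codon 2: GAG (Glu) → GAA (Glu) — synonymous.
Codon 3: UAU (Tyr) → UUU (Phe) — missense.
Codon 4: UGG (Trp) → AGG (Arg) — missense.
Codon 5: AUG (Met) → AAG (Lys) — missense.
Codon 6: AUC (Ile) → AAC (Asn) — missense.
Codon 8: AUG (Met) → AAG (Lys) — missense.
Synonymous: 1 of 7.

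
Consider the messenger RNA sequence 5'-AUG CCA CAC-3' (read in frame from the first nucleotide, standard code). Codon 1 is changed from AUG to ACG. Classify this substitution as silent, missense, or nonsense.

missense

Position 2 falls in codon 1: AUG → Met.
After the substitution the codon is ACG → Thr.
Met ≠ Thr, so this is a missense mutation.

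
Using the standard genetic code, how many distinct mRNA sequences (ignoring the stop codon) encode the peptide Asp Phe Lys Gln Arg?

96

Asp: 2 codons.
Phe: 2 codons.
Lys: 2 codons.
Gln: 2 codons.
Arg: 6 codons.
2 × 2 × 2 × 2 × 6 = 96.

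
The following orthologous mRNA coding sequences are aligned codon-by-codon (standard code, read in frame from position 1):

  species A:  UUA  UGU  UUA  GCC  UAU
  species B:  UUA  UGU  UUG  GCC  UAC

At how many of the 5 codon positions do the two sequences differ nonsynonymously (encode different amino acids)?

0

Codon 1: UUA Leu / UUA Leu — identical.
Codon 2: UGU Cys / UGU Cys — identical.
Codon 3: UUA Leu / UUG Leu — synonymous.
Codon 4: GCC Ala / GCC Ala — identical.
Codon 5: UAU Tyr / UAC Tyr — synonymous.
Nonsynonymous differences: 0.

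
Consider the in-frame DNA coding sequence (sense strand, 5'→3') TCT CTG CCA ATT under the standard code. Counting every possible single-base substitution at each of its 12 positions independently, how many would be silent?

12

Codon 1 (TCT, Ser): 3 synonymous substitutions.
Codon 2 (CTG, Leu): 4 synonymous substitutions.
Codon 3 (CCA, Pro): 3 synonymous substitutions.
Codon 4 (ATT, Ile): 2 synonymous substitutions.
Total: 3 + 4 + 3 + 2 = 12.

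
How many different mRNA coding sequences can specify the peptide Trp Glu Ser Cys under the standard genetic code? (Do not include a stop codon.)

Trp: 1 codon.
Glu: 2 codons.
Ser: 6 codons.
Cys: 2 codons.
1 × 2 × 6 × 2 = 24.

24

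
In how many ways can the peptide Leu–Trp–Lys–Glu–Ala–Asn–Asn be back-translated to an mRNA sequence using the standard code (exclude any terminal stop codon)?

384

Leu: 6 codons.
Trp: 1 codon.
Lys: 2 codons.
Glu: 2 codons.
Ala: 4 codons.
Asn: 2 codons.
Asn: 2 codons.
6 × 1 × 2 × 2 × 4 × 2 × 2 = 384.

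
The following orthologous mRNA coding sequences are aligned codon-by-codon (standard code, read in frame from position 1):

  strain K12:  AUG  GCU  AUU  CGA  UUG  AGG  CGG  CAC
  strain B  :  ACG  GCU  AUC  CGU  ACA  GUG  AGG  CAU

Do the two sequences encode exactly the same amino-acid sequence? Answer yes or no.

no

Codon 1: AUG Met / ACG Thr — nonsynonymous.
Codon 2: GCU Ala / GCU Ala — identical.
Codon 3: AUU Ile / AUC Ile — synonymous.
Codon 4: CGA Arg / CGU Arg — synonymous.
Codon 5: UUG Leu / ACA Thr — nonsynonymous.
Codon 6: AGG Arg / GUG Val — nonsynonymous.
Codon 7: CGG Arg / AGG Arg — synonymous.
Codon 8: CAC His / CAU His — synonymous.
Nonsynonymous differences: 3 → different protein.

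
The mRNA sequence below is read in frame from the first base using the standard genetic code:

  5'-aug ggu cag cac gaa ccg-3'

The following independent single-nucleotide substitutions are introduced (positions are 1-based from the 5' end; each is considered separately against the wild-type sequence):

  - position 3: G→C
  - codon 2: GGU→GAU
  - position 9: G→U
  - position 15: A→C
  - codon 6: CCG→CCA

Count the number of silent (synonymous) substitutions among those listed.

Codon 1: AUG (Met) → AUC (Ile) — missense.
Codon 2: GGU (Gly) → GAU (Asp) — missense.
Codon 3: CAG (Gln) → CAU (His) — missense.
Codon 5: GAA (Glu) → GAC (Asp) — missense.
Codon 6: CCG (Pro) → CCA (Pro) — synonymous.
Synonymous: 1 of 5.

1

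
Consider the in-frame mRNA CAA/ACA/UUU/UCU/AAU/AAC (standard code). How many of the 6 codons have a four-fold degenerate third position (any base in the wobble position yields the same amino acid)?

2

Codon 1 CAA (Gln): third position 2-fold.
Codon 2 ACA (Thr): third position 4-fold.
Codon 3 UUU (Phe): third position 2-fold.
Codon 4 UCU (Ser): third position 4-fold.
Codon 5 AAU (Asn): third position 2-fold.
Codon 6 AAC (Asn): third position 2-fold.
Four-fold degenerate third positions: 2.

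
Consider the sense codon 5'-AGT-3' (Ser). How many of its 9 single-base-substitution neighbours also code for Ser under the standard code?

Position 1: none → 0 synonymous.
Position 2: none → 0 synonymous.
Position 3: AGC → 1 synonymous.
Total: 0 + 0 + 1 = 1.

1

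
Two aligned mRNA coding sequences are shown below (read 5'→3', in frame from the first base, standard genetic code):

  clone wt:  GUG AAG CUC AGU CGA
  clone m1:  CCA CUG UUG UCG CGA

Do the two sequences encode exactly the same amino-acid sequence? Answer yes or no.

no

Codon 1: GUG Val / CCA Pro — nonsynonymous.
Codon 2: AAG Lys / CUG Leu — nonsynonymous.
Codon 3: CUC Leu / UUG Leu — synonymous.
Codon 4: AGU Ser / UCG Ser — synonymous.
Codon 5: CGA Arg / CGA Arg — identical.
Nonsynonymous differences: 2 → different protein.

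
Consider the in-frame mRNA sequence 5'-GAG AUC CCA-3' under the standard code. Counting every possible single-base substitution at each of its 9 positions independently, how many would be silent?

Codon 1 (GAG, Glu): 1 synonymous substitution.
Codon 2 (AUC, Ile): 2 synonymous substitutions.
Codon 3 (CCA, Pro): 3 synonymous substitutions.
Total: 1 + 2 + 3 = 6.

6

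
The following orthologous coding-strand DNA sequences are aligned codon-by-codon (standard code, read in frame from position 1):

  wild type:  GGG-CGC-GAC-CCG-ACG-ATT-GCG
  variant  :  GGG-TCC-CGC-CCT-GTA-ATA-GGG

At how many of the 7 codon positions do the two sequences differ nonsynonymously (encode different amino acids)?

4

Codon 1: GGG Gly / GGG Gly — identical.
Codon 2: CGC Arg / TCC Ser — nonsynonymous.
Codon 3: GAC Asp / CGC Arg — nonsynonymous.
Codon 4: CCG Pro / CCT Pro — synonymous.
Codon 5: ACG Thr / GTA Val — nonsynonymous.
Codon 6: ATT Ile / ATA Ile — synonymous.
Codon 7: GCG Ala / GGG Gly — nonsynonymous.
Nonsynonymous differences: 4.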